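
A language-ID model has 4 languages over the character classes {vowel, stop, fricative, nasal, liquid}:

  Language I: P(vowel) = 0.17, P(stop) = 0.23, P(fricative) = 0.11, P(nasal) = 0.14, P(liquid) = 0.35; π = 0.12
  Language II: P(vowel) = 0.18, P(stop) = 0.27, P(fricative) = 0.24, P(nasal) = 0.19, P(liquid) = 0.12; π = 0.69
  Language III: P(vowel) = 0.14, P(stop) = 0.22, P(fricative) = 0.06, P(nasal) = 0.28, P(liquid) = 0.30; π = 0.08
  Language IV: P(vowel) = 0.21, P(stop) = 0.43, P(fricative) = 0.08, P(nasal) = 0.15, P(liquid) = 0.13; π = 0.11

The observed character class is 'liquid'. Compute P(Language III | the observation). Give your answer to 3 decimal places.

0.147

Posterior ∝ prior × likelihood, so P(k | x) ∝ π_k f_k(x); normalise over all components.
Evaluate each component's likelihood at the observed value:
  p_I = 0.35
  p_II = 0.12
  p_III = 0.3
  p_IV = 0.13
Weight by the priors:
  π_I·p_I = 0.12 × 0.35 = 0.042
  π_II·p_II = 0.69 × 0.12 = 0.0828
  π_III·p_III = 0.08 × 0.3 = 0.024
  π_IV·p_IV = 0.11 × 0.13 = 0.0143
Sum: 0.042 + 0.0828 + 0.024 + 0.0143 = 0.1631
P(Language III | x) = 0.024 / 0.1631 ≈ 0.147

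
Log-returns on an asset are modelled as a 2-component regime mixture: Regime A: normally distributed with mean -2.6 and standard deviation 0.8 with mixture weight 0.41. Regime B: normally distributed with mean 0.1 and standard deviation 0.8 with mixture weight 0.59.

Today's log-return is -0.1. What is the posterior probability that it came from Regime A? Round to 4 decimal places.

0.0054

Posterior ∝ prior × likelihood, so P(k | x) ∝ π_k f_k(x); normalise over all components.
Component likelihoods at x = -0.1:
  f_A = 0.00377782
  f_B = 0.483335
Multiply by the mixture weights:
  π_A·f_A = 0.41 × 0.00377782 = 0.00154891
  π_B·f_B = 0.59 × 0.483335 = 0.285168
Normaliser: 0.00154891 + 0.285168 = 0.286717
Responsibility of Regime A: 0.00154891 / 0.286717 ≈ 0.0054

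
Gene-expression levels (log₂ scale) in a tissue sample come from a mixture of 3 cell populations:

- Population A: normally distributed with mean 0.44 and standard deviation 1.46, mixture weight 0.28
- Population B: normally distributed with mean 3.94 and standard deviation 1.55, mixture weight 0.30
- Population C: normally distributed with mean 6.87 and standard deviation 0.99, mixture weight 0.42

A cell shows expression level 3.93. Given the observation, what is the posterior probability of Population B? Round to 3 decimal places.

By Bayes' theorem, P(k | x) = P(Z=k) f_k(x) / Σ_j P(Z=j) f_j(x).
Normal densities:
  p_A = 0.0156951
  p_B = 0.257377
  p_C = 0.0049004
Multiply by the mixture weights:
  P(Z=A)·p_A = 0.28 × 0.0156951 = 0.00439463
  P(Z=B)·p_B = 0.30 × 0.257377 = 0.077213
  P(Z=C)·p_C = 0.42 × 0.0049004 = 0.00205817
Marginal: 0.00439463 + 0.077213 + 0.00205817 = 0.0836658
P(Population B | data) = 0.077213 / 0.0836658 ≈ 0.923

0.923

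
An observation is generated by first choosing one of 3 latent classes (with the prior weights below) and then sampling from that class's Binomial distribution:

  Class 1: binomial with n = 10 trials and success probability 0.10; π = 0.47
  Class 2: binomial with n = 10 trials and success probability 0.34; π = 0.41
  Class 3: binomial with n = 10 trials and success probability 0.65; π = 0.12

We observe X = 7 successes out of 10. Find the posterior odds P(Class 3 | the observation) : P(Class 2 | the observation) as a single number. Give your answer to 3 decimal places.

4.074

Posterior odds = (w_i f_i(x)) / (w_j f_j(x)); the normalising sum cancels.
Component likelihoods at x = 7 successes out of 10:
  f_1 = C(10,7)·0.10^7·0.90^3 = 120·1e-07·0.729 = 8.748e-06
  f_2 = C(10,7)·0.34^7·0.66^3 = 120·0.000525234·0.287496 = 0.0181203
  f_3 = C(10,7)·0.65^7·0.35^3 = 120·0.0490223·0.042875 = 0.25222
Odds = (0.12/0.41) × (0.25222/0.0181203) = 0.292683 × 13.9192 ≈ 4.074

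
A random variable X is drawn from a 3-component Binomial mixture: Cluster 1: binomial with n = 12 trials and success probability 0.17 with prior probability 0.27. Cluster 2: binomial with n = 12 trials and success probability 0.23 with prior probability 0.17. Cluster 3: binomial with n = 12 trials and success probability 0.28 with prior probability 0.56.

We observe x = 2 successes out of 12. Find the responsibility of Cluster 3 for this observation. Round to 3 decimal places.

Posterior ∝ prior × likelihood, so P(k | x) ∝ w_k f_k(x); normalise over all components.
Binomial probabilities:
  p_1 = 0.295953
  p_2 = 0.255804
  p_3 = 0.193725
Unnormalised posteriors:
  w_1·p_1 = 0.27 × 0.295953 = 0.0799073
  w_2·p_2 = 0.17 × 0.255804 = 0.0434866
  w_3·p_3 = 0.56 × 0.193725 = 0.108486
Denominator: 0.0799073 + 0.0434866 + 0.108486 = 0.23188
P(Cluster 3 | data) ≈ 0.468

0.468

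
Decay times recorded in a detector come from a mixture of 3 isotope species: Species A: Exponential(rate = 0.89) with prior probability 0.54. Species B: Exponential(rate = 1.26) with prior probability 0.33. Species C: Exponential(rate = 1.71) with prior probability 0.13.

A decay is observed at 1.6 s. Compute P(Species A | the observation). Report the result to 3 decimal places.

The responsibility of component k is π_k f_k(x) divided by Σ_j π_j f_j(x).
Evaluate each component's likelihood at the observed value:
  p_A = 0.89·e^(−0.89·1.6) = 0.89·e^(−1.4240) = 0.214267
  p_B = 1.26·e^(−1.26·1.6) = 1.26·e^(−2.0160) = 0.167816
  p_C = 1.71·e^(−1.71·1.6) = 1.71·e^(−2.7360) = 0.110858
Multiply by the mixture weights:
  π_A·p_A = 0.54 × 0.214267 = 0.115704
  π_B·p_B = 0.33 × 0.167816 = 0.0553792
  π_C·p_C = 0.13 × 0.110858 = 0.0144115
Evidence: 0.115704 + 0.0553792 + 0.0144115 = 0.185495
P(Species A | 1.6 s) = 0.115704 / 0.185495 ≈ 0.624

0.624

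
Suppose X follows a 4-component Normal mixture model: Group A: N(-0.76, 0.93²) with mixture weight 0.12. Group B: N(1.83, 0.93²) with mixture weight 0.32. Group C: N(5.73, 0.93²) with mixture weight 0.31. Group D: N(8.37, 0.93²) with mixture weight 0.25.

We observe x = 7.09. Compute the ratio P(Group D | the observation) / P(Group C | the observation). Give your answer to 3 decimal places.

0.911

Since P(k|x) ∝ π_k f_k(x), the posterior odds are π_i f_i(x) / (π_j f_j(x)).
Evaluate each component's likelihood at the observed value:
  L_A = 1.44909e-16
  L_B = 4.85317e-08
  L_C = 0.14725
  L_D = 0.166372
0.041593 / 0.0456475 ≈ 0.911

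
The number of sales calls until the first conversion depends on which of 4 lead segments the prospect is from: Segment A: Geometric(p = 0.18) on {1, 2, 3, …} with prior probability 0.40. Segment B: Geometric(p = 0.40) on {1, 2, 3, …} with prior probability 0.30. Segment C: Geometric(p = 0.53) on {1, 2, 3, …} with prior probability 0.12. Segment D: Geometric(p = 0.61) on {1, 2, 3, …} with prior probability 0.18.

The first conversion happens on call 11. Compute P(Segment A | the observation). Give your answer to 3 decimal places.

0.928

P(component k | x) = P(Z=k)·f_k(x) / marginal(x), where marginal(x) = Σ_j P(Z=j)·f_j(x).
Geometric probabilities:
  L_A = 0.18·(1−0.18)^10 = 0.18·0.137448 = 0.0247406
  L_B = 0.40·(1−0.40)^10 = 0.40·0.00604662 = 0.00241865
  L_C = 0.53·(1−0.53)^10 = 0.53·0.000525991 = 0.000278775
  L_D = 0.61·(1−0.61)^10 = 0.61·8.14041e-05 = 4.96565e-05
Weight by the priors:
  P(Z=A)·L_A = 0.40 × 0.0247406 = 0.00989626
  P(Z=B)·L_B = 0.30 × 0.00241865 = 0.000725594
  P(Z=C)·L_C = 0.12 × 0.000278775 = 3.3453e-05
  P(Z=D)·L_D = 0.18 × 4.96565e-05 = 8.93817e-06
Marginal: 0.00989626 + 0.000725594 + 3.3453e-05 + 8.93817e-06 = 0.0106642
Responsibility of Segment A: 0.00989626 / 0.0106642 ≈ 0.928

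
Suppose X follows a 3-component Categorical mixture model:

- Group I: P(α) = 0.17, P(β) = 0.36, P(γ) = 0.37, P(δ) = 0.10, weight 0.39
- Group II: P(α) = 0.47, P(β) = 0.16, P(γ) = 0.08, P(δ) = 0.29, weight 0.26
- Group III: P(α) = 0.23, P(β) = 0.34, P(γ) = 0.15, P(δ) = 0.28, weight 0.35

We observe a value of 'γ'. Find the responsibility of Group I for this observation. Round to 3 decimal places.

0.663

By Bayes' theorem, P(k | x) = π_k f_k(x) / Σ_j π_j f_j(x).
Categorical probabilities:
  p_I = 0.37
  p_II = 0.08
  p_III = 0.15
Weight by the priors:
  π_I·p_I = 0.39 × 0.37 = 0.1443
  π_II·p_II = 0.26 × 0.08 = 0.0208
  π_III·p_III = 0.35 × 0.15 = 0.0525
Normaliser: 0.1443 + 0.0208 + 0.0525 = 0.2176
So the posterior for Group I is 0.1443 / 0.2176 ≈ 0.663.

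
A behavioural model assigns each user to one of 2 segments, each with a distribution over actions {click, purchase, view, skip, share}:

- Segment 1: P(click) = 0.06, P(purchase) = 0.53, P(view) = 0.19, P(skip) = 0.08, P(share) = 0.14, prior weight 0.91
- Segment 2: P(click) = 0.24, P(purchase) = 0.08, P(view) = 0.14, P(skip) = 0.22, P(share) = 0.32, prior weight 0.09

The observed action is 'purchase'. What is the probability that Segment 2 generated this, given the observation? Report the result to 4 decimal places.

By Bayes' theorem, P(k | x) = π_k f_k(x) / Σ_j π_j f_j(x).
Component likelihoods at x = 'purchase':
  f_1 = 0.53
  f_2 = 0.08
Unnormalised posteriors:
  π_1·f_1 = 0.91 × 0.53 = 0.4823
  π_2·f_2 = 0.09 × 0.08 = 0.0072
Denominator: 0.4823 + 0.0072 = 0.4895
Responsibility of Segment 2: 0.0072 / 0.4895 ≈ 0.0147

0.0147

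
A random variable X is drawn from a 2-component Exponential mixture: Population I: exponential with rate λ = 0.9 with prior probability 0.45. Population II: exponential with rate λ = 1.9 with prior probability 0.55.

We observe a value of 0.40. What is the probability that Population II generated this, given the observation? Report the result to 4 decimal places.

0.6336

P(component k | x) = P(Z=k)·f_k(x) / marginal(x), where marginal(x) = Σ_j P(Z=j)·f_j(x).
Component likelihoods at x = 0.40:
  L_I = 0.627909
  L_II = 0.888566
Prior × likelihood for each component:
  P(Z=I)·L_I = 0.45 × 0.627909 = 0.282559
  P(Z=II)·L_II = 0.55 × 0.888566 = 0.488711
Evidence: 0.282559 + 0.488711 = 0.77127
P(Population II | the observation) ≈ 0.6336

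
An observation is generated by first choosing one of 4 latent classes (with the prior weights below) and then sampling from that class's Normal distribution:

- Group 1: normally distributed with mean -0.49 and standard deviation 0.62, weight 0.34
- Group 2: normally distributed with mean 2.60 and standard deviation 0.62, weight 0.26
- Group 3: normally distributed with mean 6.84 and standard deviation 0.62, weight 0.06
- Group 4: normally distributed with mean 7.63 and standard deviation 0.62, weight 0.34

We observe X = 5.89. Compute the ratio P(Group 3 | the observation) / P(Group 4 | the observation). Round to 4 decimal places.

2.7999

Since P(k|x) ∝ π_k f_k(x), the posterior odds are π_i f_i(x) / (π_j f_j(x)).
Component likelihoods at x = 5.89:
  f_1 = 6.52584e-24
  f_2 = 4.94303e-07
  f_3 = 0.198928
  f_4 = 0.012538
Posterior odds = (π_3·f_3) / (π_4·f_4) = (0.06·0.198928) / (0.34·0.012538) = 0.0119357 / 0.00426293 ≈ 2.7999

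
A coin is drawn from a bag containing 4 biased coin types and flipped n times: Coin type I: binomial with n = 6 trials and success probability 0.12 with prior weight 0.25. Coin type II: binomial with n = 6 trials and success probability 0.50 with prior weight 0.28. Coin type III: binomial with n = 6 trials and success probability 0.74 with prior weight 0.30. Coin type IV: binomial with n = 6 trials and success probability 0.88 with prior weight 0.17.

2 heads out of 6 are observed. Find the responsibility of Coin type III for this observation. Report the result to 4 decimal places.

0.1027

The responsibility of component k is π_k f_k(x) divided by Σ_j π_j f_j(x).
Evaluate each component's likelihood at the observed value:
  f_I = C(6,2)·0.12^2·0.88^4 = 15·0.0144·0.599695 = 0.129534
  f_II = C(6,2)·0.50^2·0.50^4 = 15·0.25·0.0625 = 0.234375
  f_III = C(6,2)·0.74^2·0.26^4 = 15·0.5476·0.00456976 = 0.037536
  f_IV = C(6,2)·0.88^2·0.12^4 = 15·0.7744·0.00020736 = 0.00240869
Multiply by the mixture weights:
  π_I·f_I = 0.25 × 0.129534 = 0.0323835
  π_II·f_II = 0.28 × 0.234375 = 0.065625
  π_III·f_III = 0.30 × 0.037536 = 0.0112608
  π_IV·f_IV = 0.17 × 0.00240869 = 0.000409478
Sum: 0.0323835 + 0.065625 + 0.0112608 + 0.000409478 = 0.109679
P(Coin type III | data) ≈ 0.1027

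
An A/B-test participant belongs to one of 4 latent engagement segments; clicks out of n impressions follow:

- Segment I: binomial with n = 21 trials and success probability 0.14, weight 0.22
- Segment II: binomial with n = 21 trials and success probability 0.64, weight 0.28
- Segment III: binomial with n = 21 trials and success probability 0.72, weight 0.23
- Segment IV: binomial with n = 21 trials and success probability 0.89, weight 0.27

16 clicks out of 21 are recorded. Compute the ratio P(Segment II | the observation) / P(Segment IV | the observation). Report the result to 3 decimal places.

Since P(k|x) ∝ P(Z=k) f_k(x), the posterior odds are P(Z=i) f_i(x) / (P(Z=j) f_j(x)).
Binomial probabilities:
  p_I = 2.08489e-10
  p_II = 0.0974844
  p_III = 0.182664
  p_IV = 0.0507863
Odds = (0.28/0.27) × (0.0974844/0.0507863) = 1.03704 × 1.9195 ≈ 1.991

1.991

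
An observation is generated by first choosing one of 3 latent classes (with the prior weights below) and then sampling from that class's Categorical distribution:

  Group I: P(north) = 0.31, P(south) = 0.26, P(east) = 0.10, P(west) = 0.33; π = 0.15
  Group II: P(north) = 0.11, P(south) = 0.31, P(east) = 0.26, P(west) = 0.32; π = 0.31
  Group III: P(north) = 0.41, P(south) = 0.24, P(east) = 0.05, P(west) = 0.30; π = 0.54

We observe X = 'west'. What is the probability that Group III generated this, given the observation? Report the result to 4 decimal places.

0.5214

Apply Bayes' rule: the posterior for each component is proportional to its prior times its likelihood at x.
Categorical probabilities:
  p_I = P(west | comp) = 0.33
  p_II = P(west | comp) = 0.32
  p_III = P(west | comp) = 0.30
Weight by the priors:
  π_I·p_I = 0.15 × 0.33 = 0.0495
  π_II·p_II = 0.31 × 0.32 = 0.0992
  π_III·p_III = 0.54 × 0.3 = 0.162
Sum: 0.0495 + 0.0992 + 0.162 = 0.3107
P(Group III | the observation) = 0.162 / 0.3107 ≈ 0.5214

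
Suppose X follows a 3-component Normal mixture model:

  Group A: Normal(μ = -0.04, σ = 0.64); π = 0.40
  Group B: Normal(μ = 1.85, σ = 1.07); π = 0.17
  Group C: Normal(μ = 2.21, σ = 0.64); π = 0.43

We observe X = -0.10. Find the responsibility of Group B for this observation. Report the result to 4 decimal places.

0.0462

Apply Bayes' rule: the posterior for each component is proportional to its prior times its likelihood at x.
Component likelihoods at x = -0.10:
  p_A = (1/(0.64·√(2π)))·exp(−(-0.10−-0.04)²/(2·0.64²)) = 0.623347·exp(-0.00439) = 0.620614
  p_B = (1/(1.07·√(2π)))·exp(−(-0.10−1.85)²/(2·1.07²)) = 0.372843·exp(-1.66063) = 0.0708477
  p_C = (1/(0.64·√(2π)))·exp(−(-0.10−2.21)²/(2·0.64²)) = 0.623347·exp(-6.51379) = 0.000924326
Weight by the priors:
  P(Z=A)·p_A = 0.40 × 0.620614 = 0.248246
  P(Z=B)·p_B = 0.17 × 0.0708477 = 0.0120441
  P(Z=C)·p_C = 0.43 × 0.000924326 = 0.00039746
Marginal: 0.248246 + 0.0120441 + 0.00039746 = 0.260687
P(Group B | x) ≈ 0.0462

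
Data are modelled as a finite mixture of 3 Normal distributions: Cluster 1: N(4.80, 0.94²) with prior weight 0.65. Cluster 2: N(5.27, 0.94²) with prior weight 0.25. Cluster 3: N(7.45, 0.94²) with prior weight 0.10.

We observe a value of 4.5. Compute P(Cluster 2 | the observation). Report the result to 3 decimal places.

The responsibility of component k is π_k f_k(x) divided by Σ_j π_j f_j(x).
Normal densities:
  f_1 = (1/(0.94·√(2π)))·exp(−(4.5−4.80)²/(2·0.94²)) = 0.424407·exp(-0.05093) = 0.403334
  f_2 = (1/(0.94·√(2π)))·exp(−(4.5−5.27)²/(2·0.94²)) = 0.424407·exp(-0.33550) = 0.303442
  f_3 = (1/(0.94·√(2π)))·exp(−(4.5−7.45)²/(2·0.94²)) = 0.424407·exp(-4.92446) = 0.00308402
Multiply by the mixture weights:
  π_1·f_1 = 0.65 × 0.403334 = 0.262167
  π_2·f_2 = 0.25 × 0.303442 = 0.0758604
  π_3·f_3 = 0.10 × 0.00308402 = 0.000308402
Normaliser: 0.262167 + 0.0758604 + 0.000308402 = 0.338336
Responsibility of Cluster 2: 0.0758604 / 0.338336 ≈ 0.224

0.224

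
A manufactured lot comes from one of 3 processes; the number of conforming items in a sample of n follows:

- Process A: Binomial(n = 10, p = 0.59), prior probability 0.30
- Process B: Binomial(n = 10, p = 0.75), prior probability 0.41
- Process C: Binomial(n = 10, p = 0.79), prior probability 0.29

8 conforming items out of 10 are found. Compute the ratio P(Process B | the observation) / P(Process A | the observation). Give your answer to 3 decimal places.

Since P(k|x) ∝ P(Z=k) f_k(x), the posterior odds are P(Z=i) f_i(x) / (P(Z=j) f_j(x)).
Binomial probabilities:
  p_A = C(10,8)·0.59^8·0.41^2 = 45·0.014683·0.1681 = 0.11107
  p_B = C(10,8)·0.75^8·0.25^2 = 45·0.100113·0.0625 = 0.281568
  p_C = C(10,8)·0.79^8·0.21^2 = 45·0.151711·0.0441 = 0.30107
Odds = (0.41/0.30) × (0.281568/0.11107) = 1.36667 × 2.53505 ≈ 3.465

3.465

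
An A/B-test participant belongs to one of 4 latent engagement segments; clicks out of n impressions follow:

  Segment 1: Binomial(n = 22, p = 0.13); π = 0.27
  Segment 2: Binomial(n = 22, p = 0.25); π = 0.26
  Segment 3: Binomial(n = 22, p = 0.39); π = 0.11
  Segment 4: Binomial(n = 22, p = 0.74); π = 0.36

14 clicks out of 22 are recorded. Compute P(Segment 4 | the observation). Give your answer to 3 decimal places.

0.965

Posterior ∝ prior × likelihood, so P(k | x) ∝ π_k f_k(x); normalise over all components.
Binomial probabilities:
  p_1 = C(22,14)·0.13^14·0.87^8 = 319770·3.93738e-13·0.328212 = 4.13236e-08
  p_2 = C(22,14)·0.25^14·0.75^8 = 319770·3.72529e-09·0.100113 = 0.000119258
  p_3 = C(22,14)·0.39^14·0.61^8 = 319770·1.88323e-06·0.0191707 = 0.0115447
  p_4 = C(22,14)·0.74^14·0.26^8 = 319770·0.0147654·2.08827e-05 = 0.0985981
Multiply by the mixture weights:
  π_1·p_1 = 0.27 × 4.13236e-08 = 1.11574e-08
  π_2·p_2 = 0.26 × 0.000119258 = 3.10071e-05
  π_3·p_3 = 0.11 × 0.0115447 = 0.00126991
  π_4·p_4 = 0.36 × 0.0985981 = 0.0354953
Marginal: 1.11574e-08 + 3.10071e-05 + 0.00126991 + 0.0354953 = 0.0367962
So the posterior for Segment 4 is 0.0354953 / 0.0367962 ≈ 0.965.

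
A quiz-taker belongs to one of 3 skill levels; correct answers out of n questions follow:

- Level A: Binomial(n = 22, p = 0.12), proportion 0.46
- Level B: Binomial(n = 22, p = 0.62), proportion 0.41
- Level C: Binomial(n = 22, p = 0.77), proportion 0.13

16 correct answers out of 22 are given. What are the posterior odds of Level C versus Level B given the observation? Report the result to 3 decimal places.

0.499

Posterior odds = (P(Z=i) f_i(x)) / (P(Z=j) f_j(x)); the normalising sum cancels.
Component likelihoods at x = 16 correct answers out of 22:
  L_A = C(22,16)·0.12^16·0.88^6 = 74613·1.84884e-15·0.464404 = 6.40635e-11
  L_B = C(22,16)·0.62^16·0.38^6 = 74613·0.000476724·0.00301094 = 0.107098
  L_C = C(22,16)·0.77^16·0.23^6 = 74613·0.0152704·0.000148036 = 0.168668
Posterior odds = (P(Z=C)·L_C) / (P(Z=B)·L_B) = (0.13·0.168668) / (0.41·0.107098) = 0.0219269 / 0.0439104 ≈ 0.499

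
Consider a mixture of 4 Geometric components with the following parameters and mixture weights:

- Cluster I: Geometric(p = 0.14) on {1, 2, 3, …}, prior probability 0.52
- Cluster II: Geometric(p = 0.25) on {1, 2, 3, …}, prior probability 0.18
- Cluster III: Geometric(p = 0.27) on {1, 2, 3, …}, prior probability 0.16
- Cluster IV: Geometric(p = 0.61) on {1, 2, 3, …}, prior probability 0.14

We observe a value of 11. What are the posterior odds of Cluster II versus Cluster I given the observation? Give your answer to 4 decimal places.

Since P(k|x) ∝ w_k f_k(x), the posterior odds are w_i f_i(x) / (w_j f_j(x)).
Geometric probabilities:
  p_I = 0.0309822
  p_II = 0.0140784
  p_III = 0.0116036
  p_IV = 4.96565e-05
Posterior odds = (w_II·p_II) / (w_I·p_I) = (0.18·0.0140784) / (0.52·0.0309822) = 0.00253411 / 0.0161108 ≈ 0.1573

0.1573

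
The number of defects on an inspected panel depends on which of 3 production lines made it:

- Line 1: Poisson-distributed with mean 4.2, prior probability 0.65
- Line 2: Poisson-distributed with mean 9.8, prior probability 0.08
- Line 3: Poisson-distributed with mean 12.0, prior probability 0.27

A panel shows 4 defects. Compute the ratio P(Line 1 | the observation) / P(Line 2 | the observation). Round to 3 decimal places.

Since P(k|x) ∝ π_k f_k(x), the posterior odds are π_i f_i(x) / (π_j f_j(x)).
Poisson probabilities:
  f_1 = e^(−4.2)·4.2^4/4! = 0.194424
  f_2 = e^(−9.8)·9.8^4/4! = 0.0213112
  f_3 = e^(−12.0)·12.0^4/4! = 0.0053086
Posterior odds = (π_1·f_1) / (π_2·f_2) = (0.65·0.194424) / (0.08·0.0213112) = 0.126375 / 0.00170489 ≈ 74.125

74.125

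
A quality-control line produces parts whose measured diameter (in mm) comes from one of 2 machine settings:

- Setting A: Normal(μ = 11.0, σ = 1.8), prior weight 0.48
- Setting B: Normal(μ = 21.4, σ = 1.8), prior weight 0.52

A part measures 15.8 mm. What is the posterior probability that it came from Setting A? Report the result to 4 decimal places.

0.7692

By Bayes' theorem, P(k | x) = π_k f_k(x) / Σ_j π_j f_j(x).
Evaluate each component's likelihood at the observed value:
  L_A = (1/(1.8·√(2π)))·exp(−(15.8−11.0)²/(2·1.8²)) = 0.221635·exp(-3.55556) = 0.0063311
  L_B = (1/(1.8·√(2π)))·exp(−(15.8−21.4)²/(2·1.8²)) = 0.221635·exp(-4.83951) = 0.00175334
Weight by the priors:
  π_A·L_A = 0.48 × 0.0063311 = 0.00303893
  π_B·L_B = 0.52 × 0.00175334 = 0.000911738
Denominator: 0.00303893 + 0.000911738 = 0.00395067
So the posterior for Setting A is 0.00303893 / 0.00395067 ≈ 0.7692.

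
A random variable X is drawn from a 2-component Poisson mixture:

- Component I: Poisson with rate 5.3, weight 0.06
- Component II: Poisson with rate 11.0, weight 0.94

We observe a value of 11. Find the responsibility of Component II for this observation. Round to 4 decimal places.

P(component k | x) = π_k·f_k(x) / marginal(x), where marginal(x) = Σ_j π_j·f_j(x).
Poisson probabilities:
  f_I = e^(−5.3)·5.3^11/11! = 0.0115909
  f_II = e^(−11.0)·11.0^11/11! = 0.119378
Weight by the priors:
  π_I·f_I = 0.06 × 0.0115909 = 0.000695455
  π_II·f_II = 0.94 × 0.119378 = 0.112215
Marginal: 0.000695455 + 0.112215 = 0.112911
P(Component II | x) = 0.112215 / 0.112911 ≈ 0.9938

0.9938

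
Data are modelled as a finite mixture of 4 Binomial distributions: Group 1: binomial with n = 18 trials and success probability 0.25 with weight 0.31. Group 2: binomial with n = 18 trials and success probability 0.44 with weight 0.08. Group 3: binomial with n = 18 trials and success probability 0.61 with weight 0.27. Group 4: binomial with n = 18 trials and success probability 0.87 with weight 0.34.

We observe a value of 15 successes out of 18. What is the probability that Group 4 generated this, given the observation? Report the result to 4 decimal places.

By Bayes' theorem, P(k | x) = w_k f_k(x) / Σ_j w_j f_j(x).
Evaluate each component's likelihood at the observed value:
  f_1 = C(18,15)·0.25^15·0.75^3 = 816·9.31323e-10·0.421875 = 3.20608e-07
  f_2 = C(18,15)·0.44^15·0.56^3 = 816·4.48529e-06·0.175616 = 0.000642753
  f_3 = C(18,15)·0.61^15·0.39^3 = 816·0.000602487·0.059319 = 0.029163
  f_4 = C(18,15)·0.87^15·0.13^3 = 816·0.123819·0.002197 = 0.221978
Prior × likelihood for each component:
  w_1·f_1 = 0.31 × 3.20608e-07 = 9.93884e-08
  w_2·f_2 = 0.08 × 0.000642753 = 5.14203e-05
  w_3·f_3 = 0.27 × 0.029163 = 0.007874
  w_4·f_4 = 0.34 × 0.221978 = 0.0754724
Sum: 9.93884e-08 + 5.14203e-05 + 0.007874 + 0.0754724 = 0.0833979
Responsibility of Group 4: 0.0754724 / 0.0833979 ≈ 0.9050

0.9050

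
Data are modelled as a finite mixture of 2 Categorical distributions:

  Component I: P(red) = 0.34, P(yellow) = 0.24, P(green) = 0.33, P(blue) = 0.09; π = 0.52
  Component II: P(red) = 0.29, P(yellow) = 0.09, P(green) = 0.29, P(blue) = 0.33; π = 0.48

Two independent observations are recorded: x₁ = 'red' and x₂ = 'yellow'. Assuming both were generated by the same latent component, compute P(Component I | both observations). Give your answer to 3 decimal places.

By Bayes' theorem, P(k | x) = π_k f_k(x) / Σ_j π_j f_j(x).
Since both observations come from the same component, the likelihood for component k is f_k(x₁)·f_k(x₂).
  L_I = [0.34] × [0.24] = 0.0816
  L_II = [0.29] × [0.09] = 0.0261
Prior × likelihood for each component:
  π_I·L_I = 0.52 × 0.0816 = 0.042432
  π_II·L_II = 0.48 × 0.0261 = 0.012528
Normaliser: 0.042432 + 0.012528 = 0.05496
Responsibility of Component I: 0.042432 / 0.05496 ≈ 0.772

0.772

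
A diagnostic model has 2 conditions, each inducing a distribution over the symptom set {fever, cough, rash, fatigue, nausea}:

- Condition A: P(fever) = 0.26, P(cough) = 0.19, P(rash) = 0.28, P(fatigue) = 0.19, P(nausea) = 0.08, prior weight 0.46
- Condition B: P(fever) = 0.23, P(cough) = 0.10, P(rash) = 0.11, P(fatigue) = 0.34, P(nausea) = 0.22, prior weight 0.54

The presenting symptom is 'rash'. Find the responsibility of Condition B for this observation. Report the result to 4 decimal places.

0.3156

Apply Bayes' rule: the posterior for each component is proportional to its prior times its likelihood at x.
Component likelihoods at x = 'rash':
  f_A = 0.28
  f_B = 0.11
Prior × likelihood for each component:
  π_A·f_A = 0.46 × 0.28 = 0.1288
  π_B·f_B = 0.54 × 0.11 = 0.0594
Marginal: 0.1288 + 0.0594 = 0.1882
P(Condition B | x) ≈ 0.3156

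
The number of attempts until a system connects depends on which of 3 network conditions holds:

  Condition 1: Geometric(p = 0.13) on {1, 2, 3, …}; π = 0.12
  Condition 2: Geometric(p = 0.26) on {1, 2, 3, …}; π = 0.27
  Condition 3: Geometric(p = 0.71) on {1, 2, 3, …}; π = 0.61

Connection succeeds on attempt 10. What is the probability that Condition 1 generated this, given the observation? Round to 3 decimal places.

P(component k | x) = w_k·f_k(x) / marginal(x), where marginal(x) = Σ_j w_j·f_j(x).
Geometric probabilities:
  p_1 = 0.13·(1−0.13)^9 = 0.13·0.285544 = 0.0371207
  p_2 = 0.26·(1−0.26)^9 = 0.26·0.0665404 = 0.0173005
  p_3 = 0.71·(1−0.71)^9 = 0.71·1.45071e-05 = 1.03001e-05
Unnormalised posteriors:
  w_1·p_1 = 0.12 × 0.0371207 = 0.00445449
  w_2·p_2 = 0.27 × 0.0173005 = 0.00467114
  w_3·p_3 = 0.61 × 1.03001e-05 = 6.28304e-06
Sum: 0.00445449 + 0.00467114 + 6.28304e-06 = 0.00913191
Responsibility of Condition 1: 0.00445449 / 0.00913191 ≈ 0.488

0.488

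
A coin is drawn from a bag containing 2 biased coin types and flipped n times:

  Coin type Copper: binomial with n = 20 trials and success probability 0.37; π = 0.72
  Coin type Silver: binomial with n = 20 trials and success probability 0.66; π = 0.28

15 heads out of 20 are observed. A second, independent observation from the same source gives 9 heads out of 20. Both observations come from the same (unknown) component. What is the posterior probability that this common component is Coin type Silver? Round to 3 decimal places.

0.956

P(component k | x) = w_k·f_k(x) / marginal(x), where marginal(x) = Σ_j w_j·f_j(x).
Since both observations come from the same component, the likelihood for component k is f_k(x₁)·f_k(x₂).
  p_Copper = [C(20,15)·0.37^15·0.63^5 = 15504·3.33446e-07·0.0992437 = 0.000513065] × [0.135446] = 6.94928e-05
  p_Silver = [C(20,15)·0.66^15·0.34^5 = 15504·0.00196408·0.00454354 = 0.138356] × [0.0280136] = 0.00387585
Multiply by the mixture weights:
  w_Copper·p_Copper = 0.72 × 6.94928e-05 = 5.00348e-05
  w_Silver·p_Silver = 0.28 × 0.00387585 = 0.00108524
Denominator: 5.00348e-05 + 0.00108524 = 0.00113527
So the posterior for Coin type Silver is 0.00108524 / 0.00113527 ≈ 0.956.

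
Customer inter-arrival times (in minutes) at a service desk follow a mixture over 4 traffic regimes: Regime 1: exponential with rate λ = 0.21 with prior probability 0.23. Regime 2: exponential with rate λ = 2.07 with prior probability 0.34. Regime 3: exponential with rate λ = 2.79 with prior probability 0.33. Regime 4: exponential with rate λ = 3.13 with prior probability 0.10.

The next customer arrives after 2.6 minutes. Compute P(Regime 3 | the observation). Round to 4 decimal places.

0.0204

P(component k | x) = π_k·f_k(x) / marginal(x), where marginal(x) = Σ_j π_j·f_j(x).
Evaluate each component's likelihood at the observed value:
  p_1 = 0.121645
  p_2 = 0.00951913
  p_3 = 0.00197348
  p_4 = 0.000914652
Multiply by the mixture weights:
  π_1·p_1 = 0.23 × 0.121645 = 0.0279784
  π_2·p_2 = 0.34 × 0.00951913 = 0.00323651
  π_3·p_3 = 0.33 × 0.00197348 = 0.000651247
  π_4·p_4 = 0.10 × 0.000914652 = 9.14652e-05
Denominator: 0.0279784 + 0.00323651 + 0.000651247 + 9.14652e-05 = 0.0319576
P(Regime 3 | the observation) ≈ 0.0204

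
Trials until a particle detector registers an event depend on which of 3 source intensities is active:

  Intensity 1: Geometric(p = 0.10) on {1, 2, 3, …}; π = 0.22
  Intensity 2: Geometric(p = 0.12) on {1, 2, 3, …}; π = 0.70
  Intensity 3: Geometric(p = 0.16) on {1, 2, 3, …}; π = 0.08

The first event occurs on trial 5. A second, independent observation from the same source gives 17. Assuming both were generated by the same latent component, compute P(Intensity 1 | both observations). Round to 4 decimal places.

By Bayes' theorem, P(k | x) = P(Z=k) f_k(x) / Σ_j P(Z=j) f_j(x).
Since both observations come from the same component, the likelihood for component k is f_k(x₁)·f_k(x₂).
  L_1 = [0.06561] × [0.0185302] = 0.00121577
  L_2 = [0.0719634] × [0.0155204] = 0.0011169
  L_3 = [0.0796594] × [0.00983079] = 0.000783115
Weight by the priors:
  P(Z=1)·L_1 = 0.22 × 0.00121577 = 0.000267469
  P(Z=2)·L_2 = 0.70 × 0.0011169 = 0.000781833
  P(Z=3)·L_3 = 0.08 × 0.000783115 = 6.26492e-05
Evidence: 0.000267469 + 0.000781833 + 6.26492e-05 = 0.00111195
P(Intensity 1 | data) = 0.000267469 / 0.00111195 ≈ 0.2405

0.2405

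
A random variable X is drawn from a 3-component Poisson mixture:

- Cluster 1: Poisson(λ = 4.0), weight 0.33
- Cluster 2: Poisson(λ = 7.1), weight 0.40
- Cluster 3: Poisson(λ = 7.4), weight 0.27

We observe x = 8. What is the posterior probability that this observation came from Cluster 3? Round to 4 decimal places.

Apply Bayes' rule: the posterior for each component is proportional to its prior times its likelihood at x.
Component likelihoods at x = 8:
  p_1 = e^(−4.0)·4.0^8/8! = 0.0297702
  p_2 = e^(−7.1)·7.1^8/8! = 0.132146
  p_3 = e^(−7.4)·7.4^8/8! = 0.136318
Multiply by the mixture weights:
  π_1·p_1 = 0.33 × 0.0297702 = 0.00982416
  π_2·p_2 = 0.40 × 0.132146 = 0.0528586
  π_3·p_3 = 0.27 × 0.136318 = 0.0368059
Normaliser: 0.00982416 + 0.0528586 + 0.0368059 = 0.0994887
P(Cluster 3 | 8) = 0.0368059 / 0.0994887 ≈ 0.3700

0.3700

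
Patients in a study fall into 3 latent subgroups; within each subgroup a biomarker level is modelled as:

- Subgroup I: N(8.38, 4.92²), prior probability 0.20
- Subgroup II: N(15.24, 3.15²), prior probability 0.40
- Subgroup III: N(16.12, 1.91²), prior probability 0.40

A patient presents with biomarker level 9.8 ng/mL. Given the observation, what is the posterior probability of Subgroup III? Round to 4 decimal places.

0.0128

Apply Bayes' rule: the posterior for each component is proportional to its prior times its likelihood at x.
Normal densities:
  p_I = (1/(4.92·√(2π)))·exp(−(9.8−8.38)²/(2·4.92²)) = 0.081086·exp(-0.04165) = 0.077778
  p_II = (1/(3.15·√(2π)))·exp(−(9.8−15.24)²/(2·3.15²)) = 0.126648·exp(-1.49124) = 0.0285078
  p_III = (1/(1.91·√(2π)))·exp(−(9.8−16.12)²/(2·1.91²)) = 0.208870·exp(-5.47441) = 0.00087573
Multiply by the mixture weights:
  P(Z=I)·p_I = 0.20 × 0.077778 = 0.0155556
  P(Z=II)·p_II = 0.40 × 0.0285078 = 0.0114031
  P(Z=III)·p_III = 0.40 × 0.00087573 = 0.000350292
Marginal: 0.0155556 + 0.0114031 + 0.000350292 = 0.027309
P(Subgroup III | x) = 0.000350292 / 0.027309 ≈ 0.0128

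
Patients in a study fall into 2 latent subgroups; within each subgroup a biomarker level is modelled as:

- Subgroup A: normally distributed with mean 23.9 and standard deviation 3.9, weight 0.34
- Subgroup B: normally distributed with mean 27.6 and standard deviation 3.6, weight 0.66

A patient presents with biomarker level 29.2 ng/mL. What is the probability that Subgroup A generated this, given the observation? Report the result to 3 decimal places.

By Bayes' theorem, P(k | x) = π_k f_k(x) / Σ_j π_j f_j(x).
Component likelihoods at x = 29.2 ng/mL:
  p_A = 0.0406271
  p_B = 0.100396
Multiply by the mixture weights:
  π_A·p_A = 0.34 × 0.0406271 = 0.0138132
  π_B·p_B = 0.66 × 0.100396 = 0.066261
Evidence: 0.0138132 + 0.066261 = 0.0800742
Responsibility of Subgroup A: 0.0138132 / 0.0800742 ≈ 0.173

0.173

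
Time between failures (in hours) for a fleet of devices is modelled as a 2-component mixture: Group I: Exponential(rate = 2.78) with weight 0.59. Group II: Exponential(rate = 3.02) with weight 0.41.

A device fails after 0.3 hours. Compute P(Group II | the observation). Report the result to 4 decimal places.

0.4126

By Bayes' theorem, P(k | x) = w_k f_k(x) / Σ_j w_j f_j(x).
Exponential densities:
  f_I = 1.20738
  f_II = 1.2205
Multiply by the mixture weights:
  w_I·f_I = 0.59 × 1.20738 = 0.712353
  w_II·f_II = 0.41 × 1.2205 = 0.500403
Evidence: 0.712353 + 0.500403 = 1.21276
P(Group II | data) = 0.500403 / 1.21276 ≈ 0.4126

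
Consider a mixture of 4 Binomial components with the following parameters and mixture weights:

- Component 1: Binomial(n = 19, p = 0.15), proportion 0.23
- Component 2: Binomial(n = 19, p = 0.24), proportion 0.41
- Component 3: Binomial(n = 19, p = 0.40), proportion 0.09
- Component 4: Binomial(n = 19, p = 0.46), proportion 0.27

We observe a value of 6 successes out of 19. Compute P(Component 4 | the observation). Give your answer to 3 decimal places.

The responsibility of component k is w_k f_k(x) divided by Σ_j w_j f_j(x).
Evaluate each component's likelihood at the observed value:
  f_1 = 0.0373659
  f_2 = 0.146328
  f_3 = 0.145147
  f_4 = 0.085339
Multiply by the mixture weights:
  w_1·f_1 = 0.23 × 0.0373659 = 0.00859416
  w_2·f_2 = 0.41 × 0.146328 = 0.0599943
  w_3·f_3 = 0.09 × 0.145147 = 0.0130632
  w_4·f_4 = 0.27 × 0.085339 = 0.0230415
Normaliser: 0.00859416 + 0.0599943 + 0.0130632 + 0.0230415 = 0.104693
So the posterior for Component 4 is 0.0230415 / 0.104693 ≈ 0.220.

0.220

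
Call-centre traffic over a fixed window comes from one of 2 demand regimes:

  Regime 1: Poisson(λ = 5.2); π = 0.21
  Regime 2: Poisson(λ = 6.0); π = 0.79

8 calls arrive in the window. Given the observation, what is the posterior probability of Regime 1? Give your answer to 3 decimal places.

0.158

Posterior ∝ prior × likelihood, so P(k | x) ∝ P(Z=k) f_k(x); normalise over all components.
Component likelihoods at x = 8 calls:
  p_1 = e^(−5.2)·5.2^8/8! = 0.0731434
  p_2 = e^(−6.0)·6.0^8/8! = 0.103258
Unnormalised posteriors:
  P(Z=1)·p_1 = 0.21 × 0.0731434 = 0.0153601
  P(Z=2)·p_2 = 0.79 × 0.103258 = 0.0815736
Sum: 0.0153601 + 0.0815736 = 0.0969337
Responsibility of Regime 1: 0.0153601 / 0.0969337 ≈ 0.158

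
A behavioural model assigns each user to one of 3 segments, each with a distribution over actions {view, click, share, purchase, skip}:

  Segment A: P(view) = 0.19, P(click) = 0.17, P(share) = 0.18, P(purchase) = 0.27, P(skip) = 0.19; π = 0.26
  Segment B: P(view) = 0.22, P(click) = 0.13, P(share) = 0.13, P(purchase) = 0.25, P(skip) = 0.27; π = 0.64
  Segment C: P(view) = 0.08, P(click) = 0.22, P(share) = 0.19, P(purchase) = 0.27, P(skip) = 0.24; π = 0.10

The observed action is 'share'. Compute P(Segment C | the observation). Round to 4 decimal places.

P(component k | x) = π_k·f_k(x) / marginal(x), where marginal(x) = Σ_j π_j·f_j(x).
Evaluate each component's likelihood at the observed value:
  f_A = 0.18
  f_B = 0.13
  f_C = 0.19
Weight by the priors:
  π_A·f_A = 0.26 × 0.18 = 0.0468
  π_B·f_B = 0.64 × 0.13 = 0.0832
  π_C·f_C = 0.10 × 0.19 = 0.019
Sum: 0.0468 + 0.0832 + 0.019 = 0.149
P(Segment C | x) ≈ 0.1275

0.1275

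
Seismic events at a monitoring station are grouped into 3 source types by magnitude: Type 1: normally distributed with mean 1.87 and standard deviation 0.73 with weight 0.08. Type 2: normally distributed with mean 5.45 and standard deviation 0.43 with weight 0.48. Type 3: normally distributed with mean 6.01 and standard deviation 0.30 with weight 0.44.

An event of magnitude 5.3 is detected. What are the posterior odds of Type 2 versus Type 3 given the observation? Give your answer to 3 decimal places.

The posterior odds equal the prior odds times the likelihood ratio: (π_i/π_j)·(f_i(x)/f_j(x)).
Component likelihoods at x = 5.3:
  p_1 = 8.78214e-06
  p_2 = 0.873007
  p_3 = 0.0808208
Odds = (0.48/0.44) × (0.873007/0.0808208) = 1.09091 × 10.8018 ≈ 11.784

11.784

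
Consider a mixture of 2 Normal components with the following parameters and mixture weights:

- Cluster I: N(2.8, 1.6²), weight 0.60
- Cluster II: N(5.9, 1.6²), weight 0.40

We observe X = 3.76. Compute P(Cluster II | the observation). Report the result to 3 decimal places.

Apply Bayes' rule: the posterior for each component is proportional to its prior times its likelihood at x.
Evaluate each component's likelihood at the observed value:
  p_I = (1/(1.6·√(2π)))·exp(−(3.76−2.8)²/(2·1.6²)) = 0.249339·exp(-0.18000) = 0.208265
  p_II = (1/(1.6·√(2π)))·exp(−(3.76−5.9)²/(2·1.6²)) = 0.249339·exp(-0.89445) = 0.101938
Multiply by the mixture weights:
  π_I·p_I = 0.60 × 0.208265 = 0.124959
  π_II·p_II = 0.40 × 0.101938 = 0.040775
Denominator: 0.124959 + 0.040775 = 0.165734
So the posterior for Cluster II is 0.040775 / 0.165734 ≈ 0.246.

0.246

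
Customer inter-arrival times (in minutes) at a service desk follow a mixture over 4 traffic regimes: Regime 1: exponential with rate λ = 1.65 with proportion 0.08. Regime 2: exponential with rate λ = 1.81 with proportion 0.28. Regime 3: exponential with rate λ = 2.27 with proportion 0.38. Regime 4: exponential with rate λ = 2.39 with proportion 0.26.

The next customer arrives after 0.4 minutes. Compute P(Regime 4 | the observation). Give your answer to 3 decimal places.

Posterior ∝ prior × likelihood, so P(k | x) ∝ w_k f_k(x); normalise over all components.
Component likelihoods at x = 0.4 minutes:
  L_1 = 1.65·e^(−1.65·0.4) = 1.65·e^(−0.6600) = 0.852805
  L_2 = 1.81·e^(−1.81·0.4) = 1.81·e^(−0.7240) = 0.877505
  L_3 = 2.27·e^(−2.27·0.4) = 2.27·e^(−0.9080) = 0.915559
  L_4 = 2.39·e^(−2.39·0.4) = 2.39·e^(−0.9560) = 0.918782
Multiply by the mixture weights:
  w_1·L_1 = 0.08 × 0.852805 = 0.0682244
  w_2·L_2 = 0.28 × 0.877505 = 0.245701
  w_3·L_3 = 0.38 × 0.915559 = 0.347913
  w_4·L_4 = 0.26 × 0.918782 = 0.238883
Normaliser: 0.0682244 + 0.245701 + 0.347913 + 0.238883 = 0.900721
P(Regime 4 | the observation) ≈ 0.265

0.265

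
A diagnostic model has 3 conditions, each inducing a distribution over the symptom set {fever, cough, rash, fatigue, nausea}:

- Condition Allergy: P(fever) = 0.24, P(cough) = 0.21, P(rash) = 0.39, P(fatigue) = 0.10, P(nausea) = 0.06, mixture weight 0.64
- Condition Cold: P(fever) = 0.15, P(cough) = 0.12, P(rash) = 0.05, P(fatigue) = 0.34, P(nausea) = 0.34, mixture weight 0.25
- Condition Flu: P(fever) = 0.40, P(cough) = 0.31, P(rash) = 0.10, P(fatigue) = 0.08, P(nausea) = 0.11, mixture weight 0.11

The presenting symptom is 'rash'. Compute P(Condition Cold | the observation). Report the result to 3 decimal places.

Posterior ∝ prior × likelihood, so P(k | x) ∝ π_k f_k(x); normalise over all components.
Evaluate each component's likelihood at the observed value:
  p_Allergy = P(rash | comp) = 0.39
  p_Cold = P(rash | comp) = 0.05
  p_Flu = P(rash | comp) = 0.10
Weight by the priors:
  π_Allergy·p_Allergy = 0.64 × 0.39 = 0.2496
  π_Cold·p_Cold = 0.25 × 0.05 = 0.0125
  π_Flu·p_Flu = 0.11 × 0.1 = 0.011
Denominator: 0.2496 + 0.0125 + 0.011 = 0.2731
P(Condition Cold | 'rash') = 0.0125 / 0.2731 ≈ 0.046

0.046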